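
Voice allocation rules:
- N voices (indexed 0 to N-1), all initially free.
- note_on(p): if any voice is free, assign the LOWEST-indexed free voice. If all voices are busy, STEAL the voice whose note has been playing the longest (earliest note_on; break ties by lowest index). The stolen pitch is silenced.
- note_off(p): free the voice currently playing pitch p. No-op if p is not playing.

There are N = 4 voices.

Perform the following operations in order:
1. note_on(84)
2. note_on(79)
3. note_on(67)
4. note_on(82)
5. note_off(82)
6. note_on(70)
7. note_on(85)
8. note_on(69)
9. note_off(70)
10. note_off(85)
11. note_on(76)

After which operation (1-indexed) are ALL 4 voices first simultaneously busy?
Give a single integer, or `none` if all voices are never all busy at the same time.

Op 1: note_on(84): voice 0 is free -> assigned | voices=[84 - - -]
Op 2: note_on(79): voice 1 is free -> assigned | voices=[84 79 - -]
Op 3: note_on(67): voice 2 is free -> assigned | voices=[84 79 67 -]
Op 4: note_on(82): voice 3 is free -> assigned | voices=[84 79 67 82]
Op 5: note_off(82): free voice 3 | voices=[84 79 67 -]
Op 6: note_on(70): voice 3 is free -> assigned | voices=[84 79 67 70]
Op 7: note_on(85): all voices busy, STEAL voice 0 (pitch 84, oldest) -> assign | voices=[85 79 67 70]
Op 8: note_on(69): all voices busy, STEAL voice 1 (pitch 79, oldest) -> assign | voices=[85 69 67 70]
Op 9: note_off(70): free voice 3 | voices=[85 69 67 -]
Op 10: note_off(85): free voice 0 | voices=[- 69 67 -]
Op 11: note_on(76): voice 0 is free -> assigned | voices=[76 69 67 -]

Answer: 4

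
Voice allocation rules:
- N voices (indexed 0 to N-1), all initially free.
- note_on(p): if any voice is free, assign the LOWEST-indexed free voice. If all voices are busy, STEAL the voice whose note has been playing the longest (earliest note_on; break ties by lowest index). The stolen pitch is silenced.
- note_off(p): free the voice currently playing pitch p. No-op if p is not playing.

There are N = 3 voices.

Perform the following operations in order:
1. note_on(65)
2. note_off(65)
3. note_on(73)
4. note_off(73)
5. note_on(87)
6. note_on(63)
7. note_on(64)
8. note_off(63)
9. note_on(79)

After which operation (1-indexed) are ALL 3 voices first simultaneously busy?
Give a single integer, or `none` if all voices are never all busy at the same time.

Answer: 7

Derivation:
Op 1: note_on(65): voice 0 is free -> assigned | voices=[65 - -]
Op 2: note_off(65): free voice 0 | voices=[- - -]
Op 3: note_on(73): voice 0 is free -> assigned | voices=[73 - -]
Op 4: note_off(73): free voice 0 | voices=[- - -]
Op 5: note_on(87): voice 0 is free -> assigned | voices=[87 - -]
Op 6: note_on(63): voice 1 is free -> assigned | voices=[87 63 -]
Op 7: note_on(64): voice 2 is free -> assigned | voices=[87 63 64]
Op 8: note_off(63): free voice 1 | voices=[87 - 64]
Op 9: note_on(79): voice 1 is free -> assigned | voices=[87 79 64]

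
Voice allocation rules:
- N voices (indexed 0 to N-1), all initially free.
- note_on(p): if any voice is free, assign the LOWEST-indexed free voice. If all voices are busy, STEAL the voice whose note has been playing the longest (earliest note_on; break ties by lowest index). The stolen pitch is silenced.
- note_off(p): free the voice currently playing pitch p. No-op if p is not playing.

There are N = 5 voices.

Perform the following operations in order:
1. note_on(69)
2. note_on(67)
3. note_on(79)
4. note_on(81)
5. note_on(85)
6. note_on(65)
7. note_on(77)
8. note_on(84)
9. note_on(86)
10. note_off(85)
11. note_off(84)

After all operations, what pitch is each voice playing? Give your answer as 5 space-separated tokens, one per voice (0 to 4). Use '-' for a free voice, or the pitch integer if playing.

Answer: 65 77 - 86 -

Derivation:
Op 1: note_on(69): voice 0 is free -> assigned | voices=[69 - - - -]
Op 2: note_on(67): voice 1 is free -> assigned | voices=[69 67 - - -]
Op 3: note_on(79): voice 2 is free -> assigned | voices=[69 67 79 - -]
Op 4: note_on(81): voice 3 is free -> assigned | voices=[69 67 79 81 -]
Op 5: note_on(85): voice 4 is free -> assigned | voices=[69 67 79 81 85]
Op 6: note_on(65): all voices busy, STEAL voice 0 (pitch 69, oldest) -> assign | voices=[65 67 79 81 85]
Op 7: note_on(77): all voices busy, STEAL voice 1 (pitch 67, oldest) -> assign | voices=[65 77 79 81 85]
Op 8: note_on(84): all voices busy, STEAL voice 2 (pitch 79, oldest) -> assign | voices=[65 77 84 81 85]
Op 9: note_on(86): all voices busy, STEAL voice 3 (pitch 81, oldest) -> assign | voices=[65 77 84 86 85]
Op 10: note_off(85): free voice 4 | voices=[65 77 84 86 -]
Op 11: note_off(84): free voice 2 | voices=[65 77 - 86 -]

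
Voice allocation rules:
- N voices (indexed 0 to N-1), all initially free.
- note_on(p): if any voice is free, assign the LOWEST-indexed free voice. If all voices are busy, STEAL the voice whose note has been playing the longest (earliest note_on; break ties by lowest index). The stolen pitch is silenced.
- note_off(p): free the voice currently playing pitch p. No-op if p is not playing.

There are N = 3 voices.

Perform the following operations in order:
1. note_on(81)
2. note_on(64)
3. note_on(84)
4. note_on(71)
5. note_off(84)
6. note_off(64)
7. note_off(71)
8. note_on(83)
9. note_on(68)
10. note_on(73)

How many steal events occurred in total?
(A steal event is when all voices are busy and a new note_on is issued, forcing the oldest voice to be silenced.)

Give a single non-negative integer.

Op 1: note_on(81): voice 0 is free -> assigned | voices=[81 - -]
Op 2: note_on(64): voice 1 is free -> assigned | voices=[81 64 -]
Op 3: note_on(84): voice 2 is free -> assigned | voices=[81 64 84]
Op 4: note_on(71): all voices busy, STEAL voice 0 (pitch 81, oldest) -> assign | voices=[71 64 84]
Op 5: note_off(84): free voice 2 | voices=[71 64 -]
Op 6: note_off(64): free voice 1 | voices=[71 - -]
Op 7: note_off(71): free voice 0 | voices=[- - -]
Op 8: note_on(83): voice 0 is free -> assigned | voices=[83 - -]
Op 9: note_on(68): voice 1 is free -> assigned | voices=[83 68 -]
Op 10: note_on(73): voice 2 is free -> assigned | voices=[83 68 73]

Answer: 1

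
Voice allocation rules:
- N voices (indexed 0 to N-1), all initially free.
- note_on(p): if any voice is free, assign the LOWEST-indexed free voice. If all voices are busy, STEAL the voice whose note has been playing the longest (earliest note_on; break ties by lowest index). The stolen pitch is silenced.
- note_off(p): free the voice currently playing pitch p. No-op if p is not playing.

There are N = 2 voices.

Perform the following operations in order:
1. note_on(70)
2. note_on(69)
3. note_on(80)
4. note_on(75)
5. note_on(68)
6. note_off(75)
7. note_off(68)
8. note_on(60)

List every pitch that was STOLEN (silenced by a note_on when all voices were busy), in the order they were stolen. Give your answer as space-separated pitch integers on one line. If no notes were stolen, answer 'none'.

Answer: 70 69 80

Derivation:
Op 1: note_on(70): voice 0 is free -> assigned | voices=[70 -]
Op 2: note_on(69): voice 1 is free -> assigned | voices=[70 69]
Op 3: note_on(80): all voices busy, STEAL voice 0 (pitch 70, oldest) -> assign | voices=[80 69]
Op 4: note_on(75): all voices busy, STEAL voice 1 (pitch 69, oldest) -> assign | voices=[80 75]
Op 5: note_on(68): all voices busy, STEAL voice 0 (pitch 80, oldest) -> assign | voices=[68 75]
Op 6: note_off(75): free voice 1 | voices=[68 -]
Op 7: note_off(68): free voice 0 | voices=[- -]
Op 8: note_on(60): voice 0 is free -> assigned | voices=[60 -]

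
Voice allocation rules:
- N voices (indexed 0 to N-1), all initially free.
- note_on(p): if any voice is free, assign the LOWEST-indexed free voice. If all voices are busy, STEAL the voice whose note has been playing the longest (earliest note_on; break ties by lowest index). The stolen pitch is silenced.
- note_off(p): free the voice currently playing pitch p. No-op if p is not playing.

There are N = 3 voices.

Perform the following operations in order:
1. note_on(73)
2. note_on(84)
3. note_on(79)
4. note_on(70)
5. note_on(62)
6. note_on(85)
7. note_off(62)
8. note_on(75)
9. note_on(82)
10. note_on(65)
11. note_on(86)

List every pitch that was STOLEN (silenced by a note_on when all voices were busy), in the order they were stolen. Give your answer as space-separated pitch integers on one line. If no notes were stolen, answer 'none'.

Op 1: note_on(73): voice 0 is free -> assigned | voices=[73 - -]
Op 2: note_on(84): voice 1 is free -> assigned | voices=[73 84 -]
Op 3: note_on(79): voice 2 is free -> assigned | voices=[73 84 79]
Op 4: note_on(70): all voices busy, STEAL voice 0 (pitch 73, oldest) -> assign | voices=[70 84 79]
Op 5: note_on(62): all voices busy, STEAL voice 1 (pitch 84, oldest) -> assign | voices=[70 62 79]
Op 6: note_on(85): all voices busy, STEAL voice 2 (pitch 79, oldest) -> assign | voices=[70 62 85]
Op 7: note_off(62): free voice 1 | voices=[70 - 85]
Op 8: note_on(75): voice 1 is free -> assigned | voices=[70 75 85]
Op 9: note_on(82): all voices busy, STEAL voice 0 (pitch 70, oldest) -> assign | voices=[82 75 85]
Op 10: note_on(65): all voices busy, STEAL voice 2 (pitch 85, oldest) -> assign | voices=[82 75 65]
Op 11: note_on(86): all voices busy, STEAL voice 1 (pitch 75, oldest) -> assign | voices=[82 86 65]

Answer: 73 84 79 70 85 75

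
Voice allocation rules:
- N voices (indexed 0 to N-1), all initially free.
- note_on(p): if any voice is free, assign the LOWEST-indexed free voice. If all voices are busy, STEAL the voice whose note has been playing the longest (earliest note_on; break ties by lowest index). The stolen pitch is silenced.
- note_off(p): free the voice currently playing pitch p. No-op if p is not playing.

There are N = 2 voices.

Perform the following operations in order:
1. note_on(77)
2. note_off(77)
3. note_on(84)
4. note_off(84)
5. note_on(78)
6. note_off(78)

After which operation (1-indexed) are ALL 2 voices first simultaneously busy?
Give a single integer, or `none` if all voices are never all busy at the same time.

Answer: none

Derivation:
Op 1: note_on(77): voice 0 is free -> assigned | voices=[77 -]
Op 2: note_off(77): free voice 0 | voices=[- -]
Op 3: note_on(84): voice 0 is free -> assigned | voices=[84 -]
Op 4: note_off(84): free voice 0 | voices=[- -]
Op 5: note_on(78): voice 0 is free -> assigned | voices=[78 -]
Op 6: note_off(78): free voice 0 | voices=[- -]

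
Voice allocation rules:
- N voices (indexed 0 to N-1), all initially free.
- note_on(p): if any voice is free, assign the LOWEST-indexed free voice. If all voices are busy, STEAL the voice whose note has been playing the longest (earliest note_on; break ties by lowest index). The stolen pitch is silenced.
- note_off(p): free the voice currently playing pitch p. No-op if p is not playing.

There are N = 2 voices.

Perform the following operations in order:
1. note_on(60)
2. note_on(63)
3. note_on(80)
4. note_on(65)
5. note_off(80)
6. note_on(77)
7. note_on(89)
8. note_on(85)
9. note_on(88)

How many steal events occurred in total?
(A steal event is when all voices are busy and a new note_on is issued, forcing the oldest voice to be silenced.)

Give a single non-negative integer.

Answer: 5

Derivation:
Op 1: note_on(60): voice 0 is free -> assigned | voices=[60 -]
Op 2: note_on(63): voice 1 is free -> assigned | voices=[60 63]
Op 3: note_on(80): all voices busy, STEAL voice 0 (pitch 60, oldest) -> assign | voices=[80 63]
Op 4: note_on(65): all voices busy, STEAL voice 1 (pitch 63, oldest) -> assign | voices=[80 65]
Op 5: note_off(80): free voice 0 | voices=[- 65]
Op 6: note_on(77): voice 0 is free -> assigned | voices=[77 65]
Op 7: note_on(89): all voices busy, STEAL voice 1 (pitch 65, oldest) -> assign | voices=[77 89]
Op 8: note_on(85): all voices busy, STEAL voice 0 (pitch 77, oldest) -> assign | voices=[85 89]
Op 9: note_on(88): all voices busy, STEAL voice 1 (pitch 89, oldest) -> assign | voices=[85 88]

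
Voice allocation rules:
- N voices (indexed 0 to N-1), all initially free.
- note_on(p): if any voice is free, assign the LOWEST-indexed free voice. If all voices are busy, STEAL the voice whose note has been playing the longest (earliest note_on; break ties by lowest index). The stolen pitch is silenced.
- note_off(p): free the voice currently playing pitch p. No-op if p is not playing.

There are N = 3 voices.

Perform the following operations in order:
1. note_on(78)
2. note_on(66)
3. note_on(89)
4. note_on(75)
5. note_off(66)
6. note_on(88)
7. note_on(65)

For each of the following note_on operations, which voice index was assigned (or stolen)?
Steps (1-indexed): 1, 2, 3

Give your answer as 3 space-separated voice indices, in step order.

Op 1: note_on(78): voice 0 is free -> assigned | voices=[78 - -]
Op 2: note_on(66): voice 1 is free -> assigned | voices=[78 66 -]
Op 3: note_on(89): voice 2 is free -> assigned | voices=[78 66 89]
Op 4: note_on(75): all voices busy, STEAL voice 0 (pitch 78, oldest) -> assign | voices=[75 66 89]
Op 5: note_off(66): free voice 1 | voices=[75 - 89]
Op 6: note_on(88): voice 1 is free -> assigned | voices=[75 88 89]
Op 7: note_on(65): all voices busy, STEAL voice 2 (pitch 89, oldest) -> assign | voices=[75 88 65]

Answer: 0 1 2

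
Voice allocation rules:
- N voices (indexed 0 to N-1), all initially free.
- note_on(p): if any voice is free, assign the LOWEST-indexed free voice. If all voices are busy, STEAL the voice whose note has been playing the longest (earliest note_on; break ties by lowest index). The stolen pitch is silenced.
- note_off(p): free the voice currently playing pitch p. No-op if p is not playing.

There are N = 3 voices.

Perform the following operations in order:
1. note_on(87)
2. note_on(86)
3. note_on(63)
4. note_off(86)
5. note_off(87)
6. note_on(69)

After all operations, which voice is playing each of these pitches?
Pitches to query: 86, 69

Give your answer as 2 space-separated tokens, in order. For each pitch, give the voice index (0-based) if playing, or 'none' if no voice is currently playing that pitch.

Answer: none 0

Derivation:
Op 1: note_on(87): voice 0 is free -> assigned | voices=[87 - -]
Op 2: note_on(86): voice 1 is free -> assigned | voices=[87 86 -]
Op 3: note_on(63): voice 2 is free -> assigned | voices=[87 86 63]
Op 4: note_off(86): free voice 1 | voices=[87 - 63]
Op 5: note_off(87): free voice 0 | voices=[- - 63]
Op 6: note_on(69): voice 0 is free -> assigned | voices=[69 - 63]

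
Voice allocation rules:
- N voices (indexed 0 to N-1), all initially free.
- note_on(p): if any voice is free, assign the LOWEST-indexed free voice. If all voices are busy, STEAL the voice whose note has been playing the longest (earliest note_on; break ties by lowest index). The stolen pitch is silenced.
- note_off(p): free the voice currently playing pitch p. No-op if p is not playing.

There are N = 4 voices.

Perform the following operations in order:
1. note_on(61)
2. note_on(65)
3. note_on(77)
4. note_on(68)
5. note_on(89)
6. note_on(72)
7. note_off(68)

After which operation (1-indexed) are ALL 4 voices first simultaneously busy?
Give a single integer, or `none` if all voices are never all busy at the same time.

Op 1: note_on(61): voice 0 is free -> assigned | voices=[61 - - -]
Op 2: note_on(65): voice 1 is free -> assigned | voices=[61 65 - -]
Op 3: note_on(77): voice 2 is free -> assigned | voices=[61 65 77 -]
Op 4: note_on(68): voice 3 is free -> assigned | voices=[61 65 77 68]
Op 5: note_on(89): all voices busy, STEAL voice 0 (pitch 61, oldest) -> assign | voices=[89 65 77 68]
Op 6: note_on(72): all voices busy, STEAL voice 1 (pitch 65, oldest) -> assign | voices=[89 72 77 68]
Op 7: note_off(68): free voice 3 | voices=[89 72 77 -]

Answer: 4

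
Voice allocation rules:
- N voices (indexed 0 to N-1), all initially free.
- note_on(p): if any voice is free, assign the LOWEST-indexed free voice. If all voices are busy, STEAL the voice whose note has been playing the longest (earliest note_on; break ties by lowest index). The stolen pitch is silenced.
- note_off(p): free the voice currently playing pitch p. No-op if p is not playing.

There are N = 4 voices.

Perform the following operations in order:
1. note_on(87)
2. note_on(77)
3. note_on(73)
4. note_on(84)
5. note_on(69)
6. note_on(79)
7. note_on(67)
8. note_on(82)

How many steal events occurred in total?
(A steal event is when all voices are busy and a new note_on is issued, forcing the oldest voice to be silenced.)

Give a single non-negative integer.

Op 1: note_on(87): voice 0 is free -> assigned | voices=[87 - - -]
Op 2: note_on(77): voice 1 is free -> assigned | voices=[87 77 - -]
Op 3: note_on(73): voice 2 is free -> assigned | voices=[87 77 73 -]
Op 4: note_on(84): voice 3 is free -> assigned | voices=[87 77 73 84]
Op 5: note_on(69): all voices busy, STEAL voice 0 (pitch 87, oldest) -> assign | voices=[69 77 73 84]
Op 6: note_on(79): all voices busy, STEAL voice 1 (pitch 77, oldest) -> assign | voices=[69 79 73 84]
Op 7: note_on(67): all voices busy, STEAL voice 2 (pitch 73, oldest) -> assign | voices=[69 79 67 84]
Op 8: note_on(82): all voices busy, STEAL voice 3 (pitch 84, oldest) -> assign | voices=[69 79 67 82]

Answer: 4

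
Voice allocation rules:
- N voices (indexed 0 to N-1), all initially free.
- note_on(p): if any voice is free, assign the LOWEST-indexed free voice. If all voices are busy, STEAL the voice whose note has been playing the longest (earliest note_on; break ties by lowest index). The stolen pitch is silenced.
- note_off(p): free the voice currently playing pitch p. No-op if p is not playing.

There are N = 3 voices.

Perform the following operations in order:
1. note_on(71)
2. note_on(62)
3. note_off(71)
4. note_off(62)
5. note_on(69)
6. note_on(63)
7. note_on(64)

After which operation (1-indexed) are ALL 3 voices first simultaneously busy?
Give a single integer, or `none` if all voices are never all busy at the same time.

Op 1: note_on(71): voice 0 is free -> assigned | voices=[71 - -]
Op 2: note_on(62): voice 1 is free -> assigned | voices=[71 62 -]
Op 3: note_off(71): free voice 0 | voices=[- 62 -]
Op 4: note_off(62): free voice 1 | voices=[- - -]
Op 5: note_on(69): voice 0 is free -> assigned | voices=[69 - -]
Op 6: note_on(63): voice 1 is free -> assigned | voices=[69 63 -]
Op 7: note_on(64): voice 2 is free -> assigned | voices=[69 63 64]

Answer: 7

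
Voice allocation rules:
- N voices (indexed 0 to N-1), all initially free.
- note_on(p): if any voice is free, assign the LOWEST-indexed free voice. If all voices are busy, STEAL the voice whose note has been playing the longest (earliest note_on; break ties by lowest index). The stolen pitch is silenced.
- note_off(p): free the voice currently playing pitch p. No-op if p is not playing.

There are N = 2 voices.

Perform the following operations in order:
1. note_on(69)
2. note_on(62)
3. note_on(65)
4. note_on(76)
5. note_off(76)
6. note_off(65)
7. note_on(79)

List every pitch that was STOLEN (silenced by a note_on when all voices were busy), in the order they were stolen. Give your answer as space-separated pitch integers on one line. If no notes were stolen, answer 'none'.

Answer: 69 62

Derivation:
Op 1: note_on(69): voice 0 is free -> assigned | voices=[69 -]
Op 2: note_on(62): voice 1 is free -> assigned | voices=[69 62]
Op 3: note_on(65): all voices busy, STEAL voice 0 (pitch 69, oldest) -> assign | voices=[65 62]
Op 4: note_on(76): all voices busy, STEAL voice 1 (pitch 62, oldest) -> assign | voices=[65 76]
Op 5: note_off(76): free voice 1 | voices=[65 -]
Op 6: note_off(65): free voice 0 | voices=[- -]
Op 7: note_on(79): voice 0 is free -> assigned | voices=[79 -]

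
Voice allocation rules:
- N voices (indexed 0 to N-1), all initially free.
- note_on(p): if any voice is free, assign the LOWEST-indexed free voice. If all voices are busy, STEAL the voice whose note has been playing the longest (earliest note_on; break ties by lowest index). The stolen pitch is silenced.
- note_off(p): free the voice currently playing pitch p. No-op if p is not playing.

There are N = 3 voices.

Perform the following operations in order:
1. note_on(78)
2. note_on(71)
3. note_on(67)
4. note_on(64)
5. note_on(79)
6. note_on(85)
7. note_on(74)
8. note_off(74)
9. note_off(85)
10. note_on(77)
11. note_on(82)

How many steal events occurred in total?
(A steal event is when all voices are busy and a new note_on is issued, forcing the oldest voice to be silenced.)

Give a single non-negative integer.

Op 1: note_on(78): voice 0 is free -> assigned | voices=[78 - -]
Op 2: note_on(71): voice 1 is free -> assigned | voices=[78 71 -]
Op 3: note_on(67): voice 2 is free -> assigned | voices=[78 71 67]
Op 4: note_on(64): all voices busy, STEAL voice 0 (pitch 78, oldest) -> assign | voices=[64 71 67]
Op 5: note_on(79): all voices busy, STEAL voice 1 (pitch 71, oldest) -> assign | voices=[64 79 67]
Op 6: note_on(85): all voices busy, STEAL voice 2 (pitch 67, oldest) -> assign | voices=[64 79 85]
Op 7: note_on(74): all voices busy, STEAL voice 0 (pitch 64, oldest) -> assign | voices=[74 79 85]
Op 8: note_off(74): free voice 0 | voices=[- 79 85]
Op 9: note_off(85): free voice 2 | voices=[- 79 -]
Op 10: note_on(77): voice 0 is free -> assigned | voices=[77 79 -]
Op 11: note_on(82): voice 2 is free -> assigned | voices=[77 79 82]

Answer: 4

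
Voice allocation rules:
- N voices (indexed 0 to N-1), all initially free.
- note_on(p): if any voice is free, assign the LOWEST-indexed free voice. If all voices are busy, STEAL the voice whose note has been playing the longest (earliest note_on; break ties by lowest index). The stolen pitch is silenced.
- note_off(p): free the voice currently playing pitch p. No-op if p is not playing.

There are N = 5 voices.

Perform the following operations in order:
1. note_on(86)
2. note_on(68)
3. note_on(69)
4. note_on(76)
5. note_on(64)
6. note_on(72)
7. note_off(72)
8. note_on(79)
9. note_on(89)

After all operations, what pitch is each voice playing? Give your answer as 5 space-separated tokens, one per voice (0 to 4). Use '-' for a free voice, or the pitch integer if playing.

Op 1: note_on(86): voice 0 is free -> assigned | voices=[86 - - - -]
Op 2: note_on(68): voice 1 is free -> assigned | voices=[86 68 - - -]
Op 3: note_on(69): voice 2 is free -> assigned | voices=[86 68 69 - -]
Op 4: note_on(76): voice 3 is free -> assigned | voices=[86 68 69 76 -]
Op 5: note_on(64): voice 4 is free -> assigned | voices=[86 68 69 76 64]
Op 6: note_on(72): all voices busy, STEAL voice 0 (pitch 86, oldest) -> assign | voices=[72 68 69 76 64]
Op 7: note_off(72): free voice 0 | voices=[- 68 69 76 64]
Op 8: note_on(79): voice 0 is free -> assigned | voices=[79 68 69 76 64]
Op 9: note_on(89): all voices busy, STEAL voice 1 (pitch 68, oldest) -> assign | voices=[79 89 69 76 64]

Answer: 79 89 69 76 64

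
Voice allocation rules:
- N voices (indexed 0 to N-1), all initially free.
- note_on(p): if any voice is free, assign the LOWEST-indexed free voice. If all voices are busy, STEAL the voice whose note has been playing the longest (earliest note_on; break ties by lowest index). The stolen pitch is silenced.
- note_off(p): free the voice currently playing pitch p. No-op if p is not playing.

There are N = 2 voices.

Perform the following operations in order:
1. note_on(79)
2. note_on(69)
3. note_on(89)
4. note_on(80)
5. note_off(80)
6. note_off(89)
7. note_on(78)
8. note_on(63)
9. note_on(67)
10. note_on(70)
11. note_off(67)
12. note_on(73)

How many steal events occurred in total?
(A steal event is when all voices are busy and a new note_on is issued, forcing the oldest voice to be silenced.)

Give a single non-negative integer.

Op 1: note_on(79): voice 0 is free -> assigned | voices=[79 -]
Op 2: note_on(69): voice 1 is free -> assigned | voices=[79 69]
Op 3: note_on(89): all voices busy, STEAL voice 0 (pitch 79, oldest) -> assign | voices=[89 69]
Op 4: note_on(80): all voices busy, STEAL voice 1 (pitch 69, oldest) -> assign | voices=[89 80]
Op 5: note_off(80): free voice 1 | voices=[89 -]
Op 6: note_off(89): free voice 0 | voices=[- -]
Op 7: note_on(78): voice 0 is free -> assigned | voices=[78 -]
Op 8: note_on(63): voice 1 is free -> assigned | voices=[78 63]
Op 9: note_on(67): all voices busy, STEAL voice 0 (pitch 78, oldest) -> assign | voices=[67 63]
Op 10: note_on(70): all voices busy, STEAL voice 1 (pitch 63, oldest) -> assign | voices=[67 70]
Op 11: note_off(67): free voice 0 | voices=[- 70]
Op 12: note_on(73): voice 0 is free -> assigned | voices=[73 70]

Answer: 4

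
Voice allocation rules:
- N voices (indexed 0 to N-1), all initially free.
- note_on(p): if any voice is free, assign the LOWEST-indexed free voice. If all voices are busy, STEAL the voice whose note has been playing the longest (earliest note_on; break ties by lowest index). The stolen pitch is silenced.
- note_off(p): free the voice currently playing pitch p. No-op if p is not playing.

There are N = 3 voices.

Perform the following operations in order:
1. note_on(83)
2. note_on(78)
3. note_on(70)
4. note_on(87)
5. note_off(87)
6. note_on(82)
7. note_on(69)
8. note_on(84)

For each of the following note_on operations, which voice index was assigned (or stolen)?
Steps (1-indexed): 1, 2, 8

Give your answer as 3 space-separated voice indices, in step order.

Answer: 0 1 2

Derivation:
Op 1: note_on(83): voice 0 is free -> assigned | voices=[83 - -]
Op 2: note_on(78): voice 1 is free -> assigned | voices=[83 78 -]
Op 3: note_on(70): voice 2 is free -> assigned | voices=[83 78 70]
Op 4: note_on(87): all voices busy, STEAL voice 0 (pitch 83, oldest) -> assign | voices=[87 78 70]
Op 5: note_off(87): free voice 0 | voices=[- 78 70]
Op 6: note_on(82): voice 0 is free -> assigned | voices=[82 78 70]
Op 7: note_on(69): all voices busy, STEAL voice 1 (pitch 78, oldest) -> assign | voices=[82 69 70]
Op 8: note_on(84): all voices busy, STEAL voice 2 (pitch 70, oldest) -> assign | voices=[82 69 84]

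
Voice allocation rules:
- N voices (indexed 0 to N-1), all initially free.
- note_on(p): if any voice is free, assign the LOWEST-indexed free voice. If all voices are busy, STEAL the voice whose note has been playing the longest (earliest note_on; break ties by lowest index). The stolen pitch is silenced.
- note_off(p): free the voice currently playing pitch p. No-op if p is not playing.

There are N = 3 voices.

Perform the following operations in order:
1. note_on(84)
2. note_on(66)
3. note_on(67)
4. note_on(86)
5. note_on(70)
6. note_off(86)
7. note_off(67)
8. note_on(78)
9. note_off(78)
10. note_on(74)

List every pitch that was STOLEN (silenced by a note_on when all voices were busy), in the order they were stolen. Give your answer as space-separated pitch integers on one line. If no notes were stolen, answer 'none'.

Answer: 84 66

Derivation:
Op 1: note_on(84): voice 0 is free -> assigned | voices=[84 - -]
Op 2: note_on(66): voice 1 is free -> assigned | voices=[84 66 -]
Op 3: note_on(67): voice 2 is free -> assigned | voices=[84 66 67]
Op 4: note_on(86): all voices busy, STEAL voice 0 (pitch 84, oldest) -> assign | voices=[86 66 67]
Op 5: note_on(70): all voices busy, STEAL voice 1 (pitch 66, oldest) -> assign | voices=[86 70 67]
Op 6: note_off(86): free voice 0 | voices=[- 70 67]
Op 7: note_off(67): free voice 2 | voices=[- 70 -]
Op 8: note_on(78): voice 0 is free -> assigned | voices=[78 70 -]
Op 9: note_off(78): free voice 0 | voices=[- 70 -]
Op 10: note_on(74): voice 0 is free -> assigned | voices=[74 70 -]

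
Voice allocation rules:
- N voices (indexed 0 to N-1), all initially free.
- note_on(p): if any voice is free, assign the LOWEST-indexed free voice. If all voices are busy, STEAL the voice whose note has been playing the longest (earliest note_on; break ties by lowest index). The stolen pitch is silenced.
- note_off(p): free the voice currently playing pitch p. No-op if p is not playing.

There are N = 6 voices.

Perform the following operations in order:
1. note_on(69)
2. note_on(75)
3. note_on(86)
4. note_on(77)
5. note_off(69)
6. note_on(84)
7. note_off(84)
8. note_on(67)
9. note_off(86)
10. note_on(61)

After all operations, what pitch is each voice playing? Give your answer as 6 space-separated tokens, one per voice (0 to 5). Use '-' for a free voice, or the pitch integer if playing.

Answer: 67 75 61 77 - -

Derivation:
Op 1: note_on(69): voice 0 is free -> assigned | voices=[69 - - - - -]
Op 2: note_on(75): voice 1 is free -> assigned | voices=[69 75 - - - -]
Op 3: note_on(86): voice 2 is free -> assigned | voices=[69 75 86 - - -]
Op 4: note_on(77): voice 3 is free -> assigned | voices=[69 75 86 77 - -]
Op 5: note_off(69): free voice 0 | voices=[- 75 86 77 - -]
Op 6: note_on(84): voice 0 is free -> assigned | voices=[84 75 86 77 - -]
Op 7: note_off(84): free voice 0 | voices=[- 75 86 77 - -]
Op 8: note_on(67): voice 0 is free -> assigned | voices=[67 75 86 77 - -]
Op 9: note_off(86): free voice 2 | voices=[67 75 - 77 - -]
Op 10: note_on(61): voice 2 is free -> assigned | voices=[67 75 61 77 - -]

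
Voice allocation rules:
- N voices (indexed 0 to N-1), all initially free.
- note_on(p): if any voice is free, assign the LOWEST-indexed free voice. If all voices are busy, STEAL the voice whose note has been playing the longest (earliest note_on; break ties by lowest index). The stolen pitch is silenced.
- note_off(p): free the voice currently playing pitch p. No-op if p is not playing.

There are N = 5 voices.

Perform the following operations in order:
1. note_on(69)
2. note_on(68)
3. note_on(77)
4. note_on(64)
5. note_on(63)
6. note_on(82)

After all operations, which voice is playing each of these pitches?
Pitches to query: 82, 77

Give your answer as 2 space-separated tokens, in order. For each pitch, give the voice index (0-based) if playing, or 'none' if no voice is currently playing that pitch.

Op 1: note_on(69): voice 0 is free -> assigned | voices=[69 - - - -]
Op 2: note_on(68): voice 1 is free -> assigned | voices=[69 68 - - -]
Op 3: note_on(77): voice 2 is free -> assigned | voices=[69 68 77 - -]
Op 4: note_on(64): voice 3 is free -> assigned | voices=[69 68 77 64 -]
Op 5: note_on(63): voice 4 is free -> assigned | voices=[69 68 77 64 63]
Op 6: note_on(82): all voices busy, STEAL voice 0 (pitch 69, oldest) -> assign | voices=[82 68 77 64 63]

Answer: 0 2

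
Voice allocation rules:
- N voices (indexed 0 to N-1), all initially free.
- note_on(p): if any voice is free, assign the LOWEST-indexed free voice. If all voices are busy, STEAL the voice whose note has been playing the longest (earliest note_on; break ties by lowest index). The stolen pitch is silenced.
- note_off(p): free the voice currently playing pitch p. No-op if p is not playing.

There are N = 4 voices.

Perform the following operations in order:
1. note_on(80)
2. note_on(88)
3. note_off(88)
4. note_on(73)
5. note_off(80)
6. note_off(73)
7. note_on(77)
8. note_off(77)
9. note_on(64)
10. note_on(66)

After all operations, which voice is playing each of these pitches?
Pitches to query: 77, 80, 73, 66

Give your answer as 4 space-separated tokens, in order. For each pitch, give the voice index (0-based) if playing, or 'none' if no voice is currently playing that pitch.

Answer: none none none 1

Derivation:
Op 1: note_on(80): voice 0 is free -> assigned | voices=[80 - - -]
Op 2: note_on(88): voice 1 is free -> assigned | voices=[80 88 - -]
Op 3: note_off(88): free voice 1 | voices=[80 - - -]
Op 4: note_on(73): voice 1 is free -> assigned | voices=[80 73 - -]
Op 5: note_off(80): free voice 0 | voices=[- 73 - -]
Op 6: note_off(73): free voice 1 | voices=[- - - -]
Op 7: note_on(77): voice 0 is free -> assigned | voices=[77 - - -]
Op 8: note_off(77): free voice 0 | voices=[- - - -]
Op 9: note_on(64): voice 0 is free -> assigned | voices=[64 - - -]
Op 10: note_on(66): voice 1 is free -> assigned | voices=[64 66 - -]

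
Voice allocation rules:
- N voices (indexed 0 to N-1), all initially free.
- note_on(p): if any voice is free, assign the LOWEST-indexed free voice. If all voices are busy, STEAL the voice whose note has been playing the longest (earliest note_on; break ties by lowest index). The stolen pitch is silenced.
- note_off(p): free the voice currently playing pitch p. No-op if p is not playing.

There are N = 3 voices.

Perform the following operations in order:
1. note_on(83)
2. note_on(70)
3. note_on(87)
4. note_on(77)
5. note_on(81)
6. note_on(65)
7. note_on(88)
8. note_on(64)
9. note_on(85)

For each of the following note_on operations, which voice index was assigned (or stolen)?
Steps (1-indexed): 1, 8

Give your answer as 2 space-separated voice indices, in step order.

Answer: 0 1

Derivation:
Op 1: note_on(83): voice 0 is free -> assigned | voices=[83 - -]
Op 2: note_on(70): voice 1 is free -> assigned | voices=[83 70 -]
Op 3: note_on(87): voice 2 is free -> assigned | voices=[83 70 87]
Op 4: note_on(77): all voices busy, STEAL voice 0 (pitch 83, oldest) -> assign | voices=[77 70 87]
Op 5: note_on(81): all voices busy, STEAL voice 1 (pitch 70, oldest) -> assign | voices=[77 81 87]
Op 6: note_on(65): all voices busy, STEAL voice 2 (pitch 87, oldest) -> assign | voices=[77 81 65]
Op 7: note_on(88): all voices busy, STEAL voice 0 (pitch 77, oldest) -> assign | voices=[88 81 65]
Op 8: note_on(64): all voices busy, STEAL voice 1 (pitch 81, oldest) -> assign | voices=[88 64 65]
Op 9: note_on(85): all voices busy, STEAL voice 2 (pitch 65, oldest) -> assign | voices=[88 64 85]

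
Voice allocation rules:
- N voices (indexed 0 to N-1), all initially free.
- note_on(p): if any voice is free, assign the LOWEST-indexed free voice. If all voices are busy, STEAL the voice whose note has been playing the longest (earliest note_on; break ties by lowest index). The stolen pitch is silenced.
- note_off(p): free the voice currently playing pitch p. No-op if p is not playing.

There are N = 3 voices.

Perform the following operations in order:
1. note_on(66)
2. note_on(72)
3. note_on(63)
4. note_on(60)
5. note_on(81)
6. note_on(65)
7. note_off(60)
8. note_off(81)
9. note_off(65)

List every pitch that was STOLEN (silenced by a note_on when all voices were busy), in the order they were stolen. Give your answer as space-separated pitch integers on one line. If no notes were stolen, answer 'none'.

Answer: 66 72 63

Derivation:
Op 1: note_on(66): voice 0 is free -> assigned | voices=[66 - -]
Op 2: note_on(72): voice 1 is free -> assigned | voices=[66 72 -]
Op 3: note_on(63): voice 2 is free -> assigned | voices=[66 72 63]
Op 4: note_on(60): all voices busy, STEAL voice 0 (pitch 66, oldest) -> assign | voices=[60 72 63]
Op 5: note_on(81): all voices busy, STEAL voice 1 (pitch 72, oldest) -> assign | voices=[60 81 63]
Op 6: note_on(65): all voices busy, STEAL voice 2 (pitch 63, oldest) -> assign | voices=[60 81 65]
Op 7: note_off(60): free voice 0 | voices=[- 81 65]
Op 8: note_off(81): free voice 1 | voices=[- - 65]
Op 9: note_off(65): free voice 2 | voices=[- - -]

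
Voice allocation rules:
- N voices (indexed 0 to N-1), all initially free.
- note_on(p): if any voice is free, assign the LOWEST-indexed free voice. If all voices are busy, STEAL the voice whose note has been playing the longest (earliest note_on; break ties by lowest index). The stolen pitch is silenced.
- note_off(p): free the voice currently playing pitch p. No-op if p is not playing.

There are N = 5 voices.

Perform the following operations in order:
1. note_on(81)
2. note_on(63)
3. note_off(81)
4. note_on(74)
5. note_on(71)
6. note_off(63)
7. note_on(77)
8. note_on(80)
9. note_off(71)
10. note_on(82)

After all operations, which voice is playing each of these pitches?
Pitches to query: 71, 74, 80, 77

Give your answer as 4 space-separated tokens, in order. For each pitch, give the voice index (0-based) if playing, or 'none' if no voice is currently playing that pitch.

Op 1: note_on(81): voice 0 is free -> assigned | voices=[81 - - - -]
Op 2: note_on(63): voice 1 is free -> assigned | voices=[81 63 - - -]
Op 3: note_off(81): free voice 0 | voices=[- 63 - - -]
Op 4: note_on(74): voice 0 is free -> assigned | voices=[74 63 - - -]
Op 5: note_on(71): voice 2 is free -> assigned | voices=[74 63 71 - -]
Op 6: note_off(63): free voice 1 | voices=[74 - 71 - -]
Op 7: note_on(77): voice 1 is free -> assigned | voices=[74 77 71 - -]
Op 8: note_on(80): voice 3 is free -> assigned | voices=[74 77 71 80 -]
Op 9: note_off(71): free voice 2 | voices=[74 77 - 80 -]
Op 10: note_on(82): voice 2 is free -> assigned | voices=[74 77 82 80 -]

Answer: none 0 3 1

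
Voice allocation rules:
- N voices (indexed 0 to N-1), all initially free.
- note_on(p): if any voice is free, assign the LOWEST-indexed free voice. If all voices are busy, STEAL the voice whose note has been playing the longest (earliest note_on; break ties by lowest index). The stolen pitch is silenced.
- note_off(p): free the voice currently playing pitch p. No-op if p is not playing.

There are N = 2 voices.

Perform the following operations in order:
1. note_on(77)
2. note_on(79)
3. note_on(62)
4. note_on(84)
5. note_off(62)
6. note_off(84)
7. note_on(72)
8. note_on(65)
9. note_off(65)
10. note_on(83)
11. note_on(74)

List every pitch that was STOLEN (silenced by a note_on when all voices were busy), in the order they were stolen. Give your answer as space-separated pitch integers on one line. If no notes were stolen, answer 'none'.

Op 1: note_on(77): voice 0 is free -> assigned | voices=[77 -]
Op 2: note_on(79): voice 1 is free -> assigned | voices=[77 79]
Op 3: note_on(62): all voices busy, STEAL voice 0 (pitch 77, oldest) -> assign | voices=[62 79]
Op 4: note_on(84): all voices busy, STEAL voice 1 (pitch 79, oldest) -> assign | voices=[62 84]
Op 5: note_off(62): free voice 0 | voices=[- 84]
Op 6: note_off(84): free voice 1 | voices=[- -]
Op 7: note_on(72): voice 0 is free -> assigned | voices=[72 -]
Op 8: note_on(65): voice 1 is free -> assigned | voices=[72 65]
Op 9: note_off(65): free voice 1 | voices=[72 -]
Op 10: note_on(83): voice 1 is free -> assigned | voices=[72 83]
Op 11: note_on(74): all voices busy, STEAL voice 0 (pitch 72, oldest) -> assign | voices=[74 83]

Answer: 77 79 72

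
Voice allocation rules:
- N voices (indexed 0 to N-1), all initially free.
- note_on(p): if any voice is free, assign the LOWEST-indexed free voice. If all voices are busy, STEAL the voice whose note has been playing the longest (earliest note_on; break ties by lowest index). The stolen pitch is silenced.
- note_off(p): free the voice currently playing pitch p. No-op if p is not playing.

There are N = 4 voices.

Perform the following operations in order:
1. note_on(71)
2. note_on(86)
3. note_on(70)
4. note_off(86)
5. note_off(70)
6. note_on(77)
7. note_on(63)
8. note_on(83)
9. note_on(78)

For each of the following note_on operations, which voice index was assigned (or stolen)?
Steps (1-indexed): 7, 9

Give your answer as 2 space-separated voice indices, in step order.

Op 1: note_on(71): voice 0 is free -> assigned | voices=[71 - - -]
Op 2: note_on(86): voice 1 is free -> assigned | voices=[71 86 - -]
Op 3: note_on(70): voice 2 is free -> assigned | voices=[71 86 70 -]
Op 4: note_off(86): free voice 1 | voices=[71 - 70 -]
Op 5: note_off(70): free voice 2 | voices=[71 - - -]
Op 6: note_on(77): voice 1 is free -> assigned | voices=[71 77 - -]
Op 7: note_on(63): voice 2 is free -> assigned | voices=[71 77 63 -]
Op 8: note_on(83): voice 3 is free -> assigned | voices=[71 77 63 83]
Op 9: note_on(78): all voices busy, STEAL voice 0 (pitch 71, oldest) -> assign | voices=[78 77 63 83]

Answer: 2 0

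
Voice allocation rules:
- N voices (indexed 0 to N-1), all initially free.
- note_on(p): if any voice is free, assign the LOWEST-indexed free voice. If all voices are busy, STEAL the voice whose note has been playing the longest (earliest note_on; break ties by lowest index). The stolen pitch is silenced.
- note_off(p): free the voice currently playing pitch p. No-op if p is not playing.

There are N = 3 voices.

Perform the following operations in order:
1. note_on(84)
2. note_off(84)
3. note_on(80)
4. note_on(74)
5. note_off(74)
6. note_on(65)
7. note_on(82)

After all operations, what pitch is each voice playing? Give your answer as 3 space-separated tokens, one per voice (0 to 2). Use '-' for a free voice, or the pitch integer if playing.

Answer: 80 65 82

Derivation:
Op 1: note_on(84): voice 0 is free -> assigned | voices=[84 - -]
Op 2: note_off(84): free voice 0 | voices=[- - -]
Op 3: note_on(80): voice 0 is free -> assigned | voices=[80 - -]
Op 4: note_on(74): voice 1 is free -> assigned | voices=[80 74 -]
Op 5: note_off(74): free voice 1 | voices=[80 - -]
Op 6: note_on(65): voice 1 is free -> assigned | voices=[80 65 -]
Op 7: note_on(82): voice 2 is free -> assigned | voices=[80 65 82]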